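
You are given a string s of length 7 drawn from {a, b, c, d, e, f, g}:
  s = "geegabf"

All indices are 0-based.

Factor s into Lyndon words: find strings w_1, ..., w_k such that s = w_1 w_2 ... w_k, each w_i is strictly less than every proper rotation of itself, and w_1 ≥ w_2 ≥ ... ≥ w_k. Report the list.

["g", "eeg", "abf"]

emit factor 1: 'g' (i=0, period=1)
emit factor 2: 'eeg' (i=1, period=3)
emit factor 3: 'abf' (i=4, period=3)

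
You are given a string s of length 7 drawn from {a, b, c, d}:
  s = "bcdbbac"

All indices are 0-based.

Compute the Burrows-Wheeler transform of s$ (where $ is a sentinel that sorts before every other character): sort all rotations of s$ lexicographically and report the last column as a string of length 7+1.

rank  rotation  last
    0  $bcdbbac  c
    1  ac$bcdbb  b
    2  bac$bcdb  b
    3  bbac$bcd  d
    4  bcdbbac$  $
    5  c$bcdbba  a
    6  cdbbac$b  b
    7  dbbac$bc  c

cbbd$abc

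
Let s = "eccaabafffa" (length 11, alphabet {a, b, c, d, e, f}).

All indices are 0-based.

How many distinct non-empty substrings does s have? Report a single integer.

59

rank | idx | suffix
   0 |  10 | a
   1 |   3 | aabafffa
   2 |   4 | abafffa
   3 |   6 | afffa
   4 |   5 | bafffa
   5 |   2 | caabafffa
   6 |   1 | ccaabafffa
   7 |   0 | eccaabafffa
   8 |   9 | fa
   9 |   8 | ffa
  10 |   7 | fffa

SA = [10, 3, 4, 6, 5, 2, 1, 0, 9, 8, 7]
i: (SA[i-1],SA[i]) lcp shared
  1: (10,3) 1 'a'
  2: (3,4) 1 'a'
  3: (4,6) 1 'a'
  4: (6,5) 0 ''
  5: (5,2) 0 ''
  6: (2,1) 1 'c'
  7: (1,0) 0 ''
  8: (0,9) 0 ''
  9: (9,8) 1 'f'
  10: (8,7) 2 'ff'

n(n+1)/2 = 11·12/2 = 66
Σ LCP = 0 + 1 + 1 + 1 + 0 + 0 + 1 + 0 + 0 + 1 + 2 = 7
distinct = 66 − 7 = 59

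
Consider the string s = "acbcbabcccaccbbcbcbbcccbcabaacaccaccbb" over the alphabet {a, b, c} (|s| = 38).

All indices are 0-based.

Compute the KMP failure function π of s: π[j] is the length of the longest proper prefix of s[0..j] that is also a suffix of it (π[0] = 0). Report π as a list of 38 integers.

π[0] = 0
j=1 s[j]='c': π[1]=0 (border '')
j=2 s[j]='b': π[2]=0 (border '')
j=3 s[j]='c': π[3]=0 (border '')
j=4 s[j]='b': π[4]=0 (border '')
j=5 s[j]='a': π[5]=1 (border 'a')
j=6 s[j]='b': k: 1→0; π[6]=0 (border '')
j=7 s[j]='c': π[7]=0 (border '')
j=8 s[j]='c': π[8]=0 (border '')
j=9 s[j]='c': π[9]=0 (border '')
j=10 s[j]='a': π[10]=1 (border 'a')
j=11 s[j]='c': π[11]=2 (border 'ac')
j=12 s[j]='c': k: 2→0; π[12]=0 (border '')
j=13 s[j]='b': π[13]=0 (border '')
j=14 s[j]='b': π[14]=0 (border '')
j=15 s[j]='c': π[15]=0 (border '')
j=16 s[j]='b': π[16]=0 (border '')
j=17 s[j]='c': π[17]=0 (border '')
j=18 s[j]='b': π[18]=0 (border '')
j=19 s[j]='b': π[19]=0 (border '')
j=20 s[j]='c': π[20]=0 (border '')
j=21 s[j]='c': π[21]=0 (border '')
j=22 s[j]='c': π[22]=0 (border '')
j=23 s[j]='b': π[23]=0 (border '')
j=24 s[j]='c': π[24]=0 (border '')
j=25 s[j]='a': π[25]=1 (border 'a')
j=26 s[j]='b': k: 1→0; π[26]=0 (border '')
j=27 s[j]='a': π[27]=1 (border 'a')
j=28 s[j]='a': k: 1→0; π[28]=1 (border 'a')
j=29 s[j]='c': π[29]=2 (border 'ac')
j=30 s[j]='a': k: 2→0; π[30]=1 (border 'a')
j=31 s[j]='c': π[31]=2 (border 'ac')
j=32 s[j]='c': k: 2→0; π[32]=0 (border '')
j=33 s[j]='a': π[33]=1 (border 'a')
j=34 s[j]='c': π[34]=2 (border 'ac')
j=35 s[j]='c': k: 2→0; π[35]=0 (border '')
j=36 s[j]='b': π[36]=0 (border '')
j=37 s[j]='b': π[37]=0 (border '')

[0, 0, 0, 0, 0, 1, 0, 0, 0, 0, 1, 2, 0, 0, 0, 0, 0, 0, 0, 0, 0, 0, 0, 0, 0, 1, 0, 1, 1, 2, 1, 2, 0, 1, 2, 0, 0, 0]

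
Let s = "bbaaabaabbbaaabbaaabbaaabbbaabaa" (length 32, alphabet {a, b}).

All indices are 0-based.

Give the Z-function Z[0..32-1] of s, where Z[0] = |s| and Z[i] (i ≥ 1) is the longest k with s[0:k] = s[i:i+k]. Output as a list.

Z[0]=32
i=1: fresh scan; Z[1]=1 grow→box=[1,2)
i=2: fresh scan; Z[2]=0
i=3: fresh scan; Z[3]=0
i=4: fresh scan; Z[4]=0
i=5: fresh scan; Z[5]=1 grow→box=[5,6)
i=6: fresh scan; Z[6]=0
i=7: fresh scan; Z[7]=0
i=8: fresh scan; Z[8]=2 grow→box=[8,10)
i=9: min(r-i=1, Z[1]=1)=1; Z[9]=6 grow→box=[9,15)
i=10: min(r-i=5, Z[1]=1)=1; Z[10]=1
i=11: min(r-i=4, Z[2]=0)=0; Z[11]=0
i=12: min(r-i=3, Z[3]=0)=0; Z[12]=0
i=13: min(r-i=2, Z[4]=0)=0; Z[13]=0
i=14: min(r-i=1, Z[5]=1)=1; Z[14]=6 grow→box=[14,20)
i=15: min(r-i=5, Z[1]=1)=1; Z[15]=1
i=16: min(r-i=4, Z[2]=0)=0; Z[16]=0
i=17: min(r-i=3, Z[3]=0)=0; Z[17]=0
i=18: min(r-i=2, Z[4]=0)=0; Z[18]=0
i=19: min(r-i=1, Z[5]=1)=1; Z[19]=6 grow→box=[19,25)
i=20: min(r-i=5, Z[1]=1)=1; Z[20]=1
i=21: min(r-i=4, Z[2]=0)=0; Z[21]=0
i=22: min(r-i=3, Z[3]=0)=0; Z[22]=0
i=23: min(r-i=2, Z[4]=0)=0; Z[23]=0
i=24: min(r-i=1, Z[5]=1)=1; Z[24]=2 grow→box=[24,26)
i=25: min(r-i=1, Z[1]=1)=1; Z[25]=4 grow→box=[25,29)
i=26: min(r-i=3, Z[1]=1)=1; Z[26]=1
i=27: min(r-i=2, Z[2]=0)=0; Z[27]=0
i=28: min(r-i=1, Z[3]=0)=0; Z[28]=0
i=29: fresh scan; Z[29]=1 grow→box=[29,30)
i=30: fresh scan; Z[30]=0
i=31: fresh scan; Z[31]=0

[32, 1, 0, 0, 0, 1, 0, 0, 2, 6, 1, 0, 0, 0, 6, 1, 0, 0, 0, 6, 1, 0, 0, 0, 2, 4, 1, 0, 0, 1, 0, 0]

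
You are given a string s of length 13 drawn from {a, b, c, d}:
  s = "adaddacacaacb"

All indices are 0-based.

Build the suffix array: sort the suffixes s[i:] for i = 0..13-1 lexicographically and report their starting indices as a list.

[9, 7, 5, 10, 0, 2, 12, 8, 6, 11, 4, 1, 3]

sorted suffixes:
  #0 SA[0]=9  'aacb'
  #1 SA[1]=7  'acaacb'
  #2 SA[2]=5  'acacaacb'
  #3 SA[3]=10  'acb'
  #4 SA[4]=0  'adaddacacaacb'
  #5 SA[5]=2  'addacacaacb'
  #6 SA[6]=12  'b'
  #7 SA[7]=8  'caacb'
  #8 SA[8]=6  'cacaacb'
  #9 SA[9]=11  'cb'
  #10 SA[10]=4  'dacacaacb'
  #11 SA[11]=1  'daddacacaacb'
  #12 SA[12]=3  'ddacacaacb'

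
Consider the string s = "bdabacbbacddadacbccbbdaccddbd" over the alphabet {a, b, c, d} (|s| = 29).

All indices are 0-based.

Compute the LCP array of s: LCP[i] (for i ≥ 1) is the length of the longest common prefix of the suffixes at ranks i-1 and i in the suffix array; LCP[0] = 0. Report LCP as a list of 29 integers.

rank→(start, suffix):
  0 → (2, 'abacbbacddadacbccbbdaccddbd')
  1 → (4, 'acbbacddadacbccbbdaccddbd')
  2 → (14, 'acbccbbdaccddbd')
  3 → (22, 'accddbd')
  4 → (8, 'acddadacbccbbdaccddbd')
  5 → (12, 'adacbccbbdaccddbd')
  6 → (3, 'bacbbacddadacbccbbdaccddbd')
  7 → (7, 'bacddadacbccbbdaccddbd')
  8 → (6, 'bbacddadacbccbbdaccddbd')
  9 → (19, 'bbdaccddbd')
  10 → (16, 'bccbbdaccddbd')
  11 → (27, 'bd')
  12 → (0, 'bdabacbbacddadacbccbbdaccddbd')
  13 → (20, 'bdaccddbd')
  14 → (5, 'cbbacddadacbccbbdaccddbd')
  15 → (18, 'cbbdaccddbd')
  16 → (15, 'cbccbbdaccddbd')
  17 → (17, 'ccbbdaccddbd')
  18 → (23, 'ccddbd')
  19 → (9, 'cddadacbccbbdaccddbd')
  20 → (24, 'cddbd')
  21 → (28, 'd')
  22 → (1, 'dabacbbacddadacbccbbdaccddbd')
  23 → (13, 'dacbccbbdaccddbd')
  24 → (21, 'daccddbd')
  25 → (11, 'dadacbccbbdaccddbd')
  26 → (26, 'dbd')
  27 → (10, 'ddadacbccbbdaccddbd')
  28 → (25, 'ddbd')

SA = [2, 4, 14, 22, 8, 12, 3, 7, 6, 19, 16, 27, 0, 20, 5, 18, 15, 17, 23, 9, 24, 28, 1, 13, 21, 11, 26, 10, 25]
[i] adj suffixes → lcp
  [1] 2/4 → 1 ('a')
  [2] 4/14 → 3 ('acb')
  [3] 14/22 → 2 ('ac')
  [4] 22/8 → 2 ('ac')
  [5] 8/12 → 1 ('a')
  [6] 12/3 → 0 ('')
  [7] 3/7 → 3 ('bac')
  [8] 7/6 → 1 ('b')
  [9] 6/19 → 2 ('bb')
  [10] 19/16 → 1 ('b')
  [11] 16/27 → 1 ('b')
  [12] 27/0 → 2 ('bd')
  [13] 0/20 → 3 ('bda')
  [14] 20/5 → 0 ('')
  [15] 5/18 → 3 ('cbb')
  [16] 18/15 → 2 ('cb')
  [17] 15/17 → 1 ('c')
  [18] 17/23 → 2 ('cc')
  [19] 23/9 → 1 ('c')
  [20] 9/24 → 3 ('cdd')
  [21] 24/28 → 0 ('')
  [22] 28/1 → 1 ('d')
  [23] 1/13 → 2 ('da')
  [24] 13/21 → 3 ('dac')
  [25] 21/11 → 2 ('da')
  [26] 11/26 → 1 ('d')
  [27] 26/10 → 1 ('d')
  [28] 10/25 → 2 ('dd')

[0, 1, 3, 2, 2, 1, 0, 3, 1, 2, 1, 1, 2, 3, 0, 3, 2, 1, 2, 1, 3, 0, 1, 2, 3, 2, 1, 1, 2]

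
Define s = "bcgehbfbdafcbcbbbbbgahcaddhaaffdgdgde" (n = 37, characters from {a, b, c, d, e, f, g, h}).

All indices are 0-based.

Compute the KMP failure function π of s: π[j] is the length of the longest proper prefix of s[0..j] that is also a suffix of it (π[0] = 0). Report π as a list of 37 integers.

[0, 0, 0, 0, 0, 1, 0, 1, 0, 0, 0, 0, 1, 2, 1, 1, 1, 1, 1, 0, 0, 0, 0, 0, 0, 0, 0, 0, 0, 0, 0, 0, 0, 0, 0, 0, 0]

π[0] = 0
j=1 s[j]='c': π[1]=0 (border '')
j=2 s[j]='g': π[2]=0 (border '')
j=3 s[j]='e': π[3]=0 (border '')
j=4 s[j]='h': π[4]=0 (border '')
j=5 s[j]='b': π[5]=1 (border 'b')
j=6 s[j]='f': k: 1→0; π[6]=0 (border '')
j=7 s[j]='b': π[7]=1 (border 'b')
j=8 s[j]='d': k: 1→0; π[8]=0 (border '')
j=9 s[j]='a': π[9]=0 (border '')
j=10 s[j]='f': π[10]=0 (border '')
j=11 s[j]='c': π[11]=0 (border '')
j=12 s[j]='b': π[12]=1 (border 'b')
j=13 s[j]='c': π[13]=2 (border 'bc')
j=14 s[j]='b': k: 2→0; π[14]=1 (border 'b')
j=15 s[j]='b': k: 1→0; π[15]=1 (border 'b')
j=16 s[j]='b': k: 1→0; π[16]=1 (border 'b')
j=17 s[j]='b': k: 1→0; π[17]=1 (border 'b')
j=18 s[j]='b': k: 1→0; π[18]=1 (border 'b')
j=19 s[j]='g': k: 1→0; π[19]=0 (border '')
j=20 s[j]='a': π[20]=0 (border '')
j=21 s[j]='h': π[21]=0 (border '')
j=22 s[j]='c': π[22]=0 (border '')
j=23 s[j]='a': π[23]=0 (border '')
j=24 s[j]='d': π[24]=0 (border '')
j=25 s[j]='d': π[25]=0 (border '')
j=26 s[j]='h': π[26]=0 (border '')
j=27 s[j]='a': π[27]=0 (border '')
j=28 s[j]='a': π[28]=0 (border '')
j=29 s[j]='f': π[29]=0 (border '')
j=30 s[j]='f': π[30]=0 (border '')
j=31 s[j]='d': π[31]=0 (border '')
j=32 s[j]='g': π[32]=0 (border '')
j=33 s[j]='d': π[33]=0 (border '')
j=34 s[j]='g': π[34]=0 (border '')
j=35 s[j]='d': π[35]=0 (border '')
j=36 s[j]='e': π[36]=0 (border '')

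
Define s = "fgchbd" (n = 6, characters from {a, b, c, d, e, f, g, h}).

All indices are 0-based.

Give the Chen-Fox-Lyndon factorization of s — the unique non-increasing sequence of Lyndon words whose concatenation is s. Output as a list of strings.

emit factor 1: 'fg' (i=0, period=2)
emit factor 2: 'ch' (i=2, period=2)
emit factor 3: 'bd' (i=4, period=2)

["fg", "ch", "bd"]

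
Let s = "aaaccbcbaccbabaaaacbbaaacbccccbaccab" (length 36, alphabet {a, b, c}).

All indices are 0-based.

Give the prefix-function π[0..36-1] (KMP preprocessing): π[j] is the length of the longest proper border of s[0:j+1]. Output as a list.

[0, 1, 2, 0, 0, 0, 0, 0, 1, 0, 0, 0, 1, 0, 1, 2, 3, 3, 4, 0, 0, 1, 2, 3, 4, 0, 0, 0, 0, 0, 0, 1, 0, 0, 1, 0]

π[0] = 0
j=1 s[j]='a': π[1]=1 (border 'a')
j=2 s[j]='a': π[2]=2 (border 'aa')
j=3 s[j]='c': k: 2→1→0; π[3]=0 (border '')
j=4 s[j]='c': π[4]=0 (border '')
j=5 s[j]='b': π[5]=0 (border '')
j=6 s[j]='c': π[6]=0 (border '')
j=7 s[j]='b': π[7]=0 (border '')
j=8 s[j]='a': π[8]=1 (border 'a')
j=9 s[j]='c': k: 1→0; π[9]=0 (border '')
j=10 s[j]='c': π[10]=0 (border '')
j=11 s[j]='b': π[11]=0 (border '')
j=12 s[j]='a': π[12]=1 (border 'a')
j=13 s[j]='b': k: 1→0; π[13]=0 (border '')
j=14 s[j]='a': π[14]=1 (border 'a')
j=15 s[j]='a': π[15]=2 (border 'aa')
j=16 s[j]='a': π[16]=3 (border 'aaa')
j=17 s[j]='a': k: 3→2; π[17]=3 (border 'aaa')
j=18 s[j]='c': π[18]=4 (border 'aaac')
j=19 s[j]='b': k: 4→0; π[19]=0 (border '')
j=20 s[j]='b': π[20]=0 (border '')
j=21 s[j]='a': π[21]=1 (border 'a')
j=22 s[j]='a': π[22]=2 (border 'aa')
j=23 s[j]='a': π[23]=3 (border 'aaa')
j=24 s[j]='c': π[24]=4 (border 'aaac')
j=25 s[j]='b': k: 4→0; π[25]=0 (border '')
j=26 s[j]='c': π[26]=0 (border '')
j=27 s[j]='c': π[27]=0 (border '')
j=28 s[j]='c': π[28]=0 (border '')
j=29 s[j]='c': π[29]=0 (border '')
j=30 s[j]='b': π[30]=0 (border '')
j=31 s[j]='a': π[31]=1 (border 'a')
j=32 s[j]='c': k: 1→0; π[32]=0 (border '')
j=33 s[j]='c': π[33]=0 (border '')
j=34 s[j]='a': π[34]=1 (border 'a')
j=35 s[j]='b': k: 1→0; π[35]=0 (border '')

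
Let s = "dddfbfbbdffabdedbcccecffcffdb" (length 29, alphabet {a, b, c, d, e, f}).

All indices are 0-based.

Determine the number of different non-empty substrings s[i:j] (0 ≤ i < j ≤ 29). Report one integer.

402

rank→(start, suffix):
  0 → (11, 'abdedbcccecffcffdb')
  1 → (28, 'b')
  2 → (6, 'bbdffabdedbcccecffcffdb')
  3 → (16, 'bcccecffcffdb')
  4 → (12, 'bdedbcccecffcffdb')
  5 → (7, 'bdffabdedbcccecffcffdb')
  6 → (4, 'bfbbdffabdedbcccecffcffdb')
  7 → (17, 'cccecffcffdb')
  8 → (18, 'ccecffcffdb')
  9 → (19, 'cecffcffdb')
  10 → (21, 'cffcffdb')
  11 → (24, 'cffdb')
  12 → (27, 'db')
  13 → (15, 'dbcccecffcffdb')
  14 → (0, 'dddfbfbbdffabdedbcccecffcffdb')
  15 → (1, 'ddfbfbbdffabdedbcccecffcffdb')
  16 → (13, 'dedbcccecffcffdb')
  17 → (2, 'dfbfbbdffabdedbcccecffcffdb')
  18 → (8, 'dffabdedbcccecffcffdb')
  19 → (20, 'ecffcffdb')
  20 → (14, 'edbcccecffcffdb')
  21 → (10, 'fabdedbcccecffcffdb')
  22 → (5, 'fbbdffabdedbcccecffcffdb')
  23 → (3, 'fbfbbdffabdedbcccecffcffdb')
  24 → (23, 'fcffdb')
  25 → (26, 'fdb')
  26 → (9, 'ffabdedbcccecffcffdb')
  27 → (22, 'ffcffdb')
  28 → (25, 'ffdb')

SA = [11, 28, 6, 16, 12, 7, 4, 17, 18, 19, 21, 24, 27, 15, 0, 1, 13, 2, 8, 20, 14, 10, 5, 3, 23, 26, 9, 22, 25]
[i] adj suffixes → lcp
  [1] 11/28 → 0 ('')
  [2] 28/6 → 1 ('b')
  [3] 6/16 → 1 ('b')
  [4] 16/12 → 1 ('b')
  [5] 12/7 → 2 ('bd')
  [6] 7/4 → 1 ('b')
  [7] 4/17 → 0 ('')
  [8] 17/18 → 2 ('cc')
  [9] 18/19 → 1 ('c')
  [10] 19/21 → 1 ('c')
  [11] 21/24 → 3 ('cff')
  [12] 24/27 → 0 ('')
  [13] 27/15 → 2 ('db')
  [14] 15/0 → 1 ('d')
  [15] 0/1 → 2 ('dd')
  [16] 1/13 → 1 ('d')
  [17] 13/2 → 1 ('d')
  [18] 2/8 → 2 ('df')
  [19] 8/20 → 0 ('')
  [20] 20/14 → 1 ('e')
  [21] 14/10 → 0 ('')
  [22] 10/5 → 1 ('f')
  [23] 5/3 → 2 ('fb')
  [24] 3/23 → 1 ('f')
  [25] 23/26 → 1 ('f')
  [26] 26/9 → 1 ('f')
  [27] 9/22 → 2 ('ff')
  [28] 22/25 → 2 ('ff')

n(n+1)/2 = 29·30/2 = 435
Σ LCP = 0 + 0 + 1 + 1 + 1 + 2 + 1 + 0 + 2 + 1 + 1 + 3 + 0 + 2 + 1 + 2 + 1 + 1 + 2 + 0 + 1 + 0 + 1 + 2 + 1 + 1 + 1 + 2 + 2 = 33
distinct = 435 − 33 = 402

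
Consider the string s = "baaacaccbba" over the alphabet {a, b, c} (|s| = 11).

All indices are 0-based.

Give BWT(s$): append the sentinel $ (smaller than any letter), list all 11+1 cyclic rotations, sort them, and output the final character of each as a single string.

abbaacb$caca

rank  rotation      last
    0  $baaacaccbba  a
    1  a$baaacaccbb  b
    2  aaacaccbba$b  b
    3  aacaccbba$ba  a
    4  acaccbba$baa  a
    5  accbba$baaac  c
    6  ba$baaacaccb  b
    7  baaacaccbba$  $
    8  bba$baaacacc  c
    9  caccbba$baaa  a
   10  cbba$baaacac  c
   11  ccbba$baaaca  a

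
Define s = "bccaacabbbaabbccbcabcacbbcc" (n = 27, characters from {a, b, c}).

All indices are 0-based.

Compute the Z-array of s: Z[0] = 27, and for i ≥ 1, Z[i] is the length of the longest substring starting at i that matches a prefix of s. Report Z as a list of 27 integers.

[27, 0, 0, 0, 0, 0, 0, 1, 1, 1, 0, 0, 1, 3, 0, 0, 2, 0, 0, 2, 0, 0, 0, 1, 3, 0, 0]

Z[0]=27
i=1: outside box; Z[1]=0
i=2: outside box; Z[2]=0
i=3: outside box; Z[3]=0
i=4: outside box; Z[4]=0
i=5: outside box; Z[5]=0
i=6: outside box; Z[6]=0
i=7: outside box; Z[7]=1 extend→box=[7,8)
i=8: outside box; Z[8]=1 extend→box=[8,9)
i=9: outside box; Z[9]=1 extend→box=[9,10)
i=10: outside box; Z[10]=0
i=11: outside box; Z[11]=0
i=12: outside box; Z[12]=1 extend→box=[12,13)
i=13: outside box; Z[13]=3 extend→box=[13,16)
i=14: min(r-i=2, Z[1]=0)=0; Z[14]=0
i=15: min(r-i=1, Z[2]=0)=0; Z[15]=0
i=16: outside box; Z[16]=2 extend→box=[16,18)
i=17: min(r-i=1, Z[1]=0)=0; Z[17]=0
i=18: outside box; Z[18]=0
i=19: outside box; Z[19]=2 extend→box=[19,21)
i=20: min(r-i=1, Z[1]=0)=0; Z[20]=0
i=21: outside box; Z[21]=0
i=22: outside box; Z[22]=0
i=23: outside box; Z[23]=1 extend→box=[23,24)
i=24: outside box; Z[24]=3 extend→box=[24,27)
i=25: min(r-i=2, Z[1]=0)=0; Z[25]=0
i=26: min(r-i=1, Z[2]=0)=0; Z[26]=0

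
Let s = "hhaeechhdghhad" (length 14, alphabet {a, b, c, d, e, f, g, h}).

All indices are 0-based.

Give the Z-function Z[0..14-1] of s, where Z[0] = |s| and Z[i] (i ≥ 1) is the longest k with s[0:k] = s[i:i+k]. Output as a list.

Z[0]=14
i=1: i≥r, start 0; Z[1]=1 grow→box=[1,2)
i=2: i≥r, start 0; Z[2]=0
i=3: i≥r, start 0; Z[3]=0
i=4: i≥r, start 0; Z[4]=0
i=5: i≥r, start 0; Z[5]=0
i=6: i≥r, start 0; Z[6]=2 grow→box=[6,8)
i=7: min(r-i=1, Z[1]=1)=1; Z[7]=1
i=8: i≥r, start 0; Z[8]=0
i=9: i≥r, start 0; Z[9]=0
i=10: i≥r, start 0; Z[10]=3 grow→box=[10,13)
i=11: min(r-i=2, Z[1]=1)=1; Z[11]=1
i=12: min(r-i=1, Z[2]=0)=0; Z[12]=0
i=13: i≥r, start 0; Z[13]=0

[14, 1, 0, 0, 0, 0, 2, 1, 0, 0, 3, 1, 0, 0]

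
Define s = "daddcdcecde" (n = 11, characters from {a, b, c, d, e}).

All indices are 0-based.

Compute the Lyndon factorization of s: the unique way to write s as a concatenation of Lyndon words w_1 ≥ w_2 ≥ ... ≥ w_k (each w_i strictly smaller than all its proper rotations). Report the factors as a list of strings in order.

emit factor 1: 'd' (i=0, period=1)
emit factor 2: 'addcdcecde' (i=1, period=10)

["d", "addcdcecde"]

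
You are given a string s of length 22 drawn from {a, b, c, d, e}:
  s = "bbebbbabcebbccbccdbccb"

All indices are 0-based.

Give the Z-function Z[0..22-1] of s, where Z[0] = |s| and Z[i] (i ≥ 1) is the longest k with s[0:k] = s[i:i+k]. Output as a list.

[22, 1, 0, 2, 2, 1, 0, 1, 0, 0, 2, 1, 0, 0, 1, 0, 0, 0, 1, 0, 0, 1]

Z[0]=22
i=1: outside box; Z[1]=1 scan→box=[1,2)
i=2: outside box; Z[2]=0
i=3: outside box; Z[3]=2 scan→box=[3,5)
i=4: min(r-i=1, Z[1]=1)=1; Z[4]=2 scan→box=[4,6)
i=5: min(r-i=1, Z[1]=1)=1; Z[5]=1
i=6: outside box; Z[6]=0
i=7: outside box; Z[7]=1 scan→box=[7,8)
i=8: outside box; Z[8]=0
i=9: outside box; Z[9]=0
i=10: outside box; Z[10]=2 scan→box=[10,12)
i=11: min(r-i=1, Z[1]=1)=1; Z[11]=1
i=12: outside box; Z[12]=0
i=13: outside box; Z[13]=0
i=14: outside box; Z[14]=1 scan→box=[14,15)
i=15: outside box; Z[15]=0
i=16: outside box; Z[16]=0
i=17: outside box; Z[17]=0
i=18: outside box; Z[18]=1 scan→box=[18,19)
i=19: outside box; Z[19]=0
i=20: outside box; Z[20]=0
i=21: outside box; Z[21]=1 scan→box=[21,22)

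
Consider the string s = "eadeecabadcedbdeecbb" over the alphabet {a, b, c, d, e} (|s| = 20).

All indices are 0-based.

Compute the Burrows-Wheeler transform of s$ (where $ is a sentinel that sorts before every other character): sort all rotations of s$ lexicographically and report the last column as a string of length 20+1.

bcbebacdeedeaab$eecdd

rank  rotation               last
    0  $eadeecabadcedbdeecbb  b
    1  abadcedbdeecbb$eadeec  c
    2  adcedbdeecbb$eadeecab  b
    3  adeecabadcedbdeecbb$e  e
    4  b$eadeecabadcedbdeecb  b
    5  badcedbdeecbb$eadeeca  a
    6  bb$eadeecabadcedbdeec  c
    7  bdeecbb$eadeecabadced  d
    8  cabadcedbdeecbb$eadee  e
    9  cbb$eadeecabadcedbdee  e
   10  cedbdeecbb$eadeecabad  d
   11  dbdeecbb$eadeecabadce  e
   12  dcedbdeecbb$eadeecaba  a
   13  deecabadcedbdeecbb$ea  a
   14  deecbb$eadeecabadcedb  b
   15  eadeecabadcedbdeecbb$  $
   16  ecabadcedbdeecbb$eade  e
   17  ecbb$eadeecabadcedbde  e
   18  edbdeecbb$eadeecabadc  c
   19  eecabadcedbdeecbb$ead  d
   20  eecbb$eadeecabadcedbd  d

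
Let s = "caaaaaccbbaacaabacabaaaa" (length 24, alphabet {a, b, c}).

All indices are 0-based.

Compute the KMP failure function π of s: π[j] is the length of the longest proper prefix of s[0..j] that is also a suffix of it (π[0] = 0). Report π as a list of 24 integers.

π[0] = 0
j=1 s[j]='a': π[1]=0 (border '')
j=2 s[j]='a': π[2]=0 (border '')
j=3 s[j]='a': π[3]=0 (border '')
j=4 s[j]='a': π[4]=0 (border '')
j=5 s[j]='a': π[5]=0 (border '')
j=6 s[j]='c': π[6]=1 (border 'c')
j=7 s[j]='c': k: 1→0; π[7]=1 (border 'c')
j=8 s[j]='b': k: 1→0; π[8]=0 (border '')
j=9 s[j]='b': π[9]=0 (border '')
j=10 s[j]='a': π[10]=0 (border '')
j=11 s[j]='a': π[11]=0 (border '')
j=12 s[j]='c': π[12]=1 (border 'c')
j=13 s[j]='a': π[13]=2 (border 'ca')
j=14 s[j]='a': π[14]=3 (border 'caa')
j=15 s[j]='b': k: 3→0; π[15]=0 (border '')
j=16 s[j]='a': π[16]=0 (border '')
j=17 s[j]='c': π[17]=1 (border 'c')
j=18 s[j]='a': π[18]=2 (border 'ca')
j=19 s[j]='b': k: 2→0; π[19]=0 (border '')
j=20 s[j]='a': π[20]=0 (border '')
j=21 s[j]='a': π[21]=0 (border '')
j=22 s[j]='a': π[22]=0 (border '')
j=23 s[j]='a': π[23]=0 (border '')

[0, 0, 0, 0, 0, 0, 1, 1, 0, 0, 0, 0, 1, 2, 3, 0, 0, 1, 2, 0, 0, 0, 0, 0]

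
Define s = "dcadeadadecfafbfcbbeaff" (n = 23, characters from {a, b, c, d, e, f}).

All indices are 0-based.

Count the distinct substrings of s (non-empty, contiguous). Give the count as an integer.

rank | idx | suffix
   0 |   5 | adadecfafbfcbbeaff
   1 |   2 | adeadadecfafbfcbbeaff
   2 |   7 | adecfafbfcbbeaff
   3 |  12 | afbfcbbeaff
   4 |  20 | aff
   5 |  17 | bbeaff
   6 |  18 | beaff
   7 |  14 | bfcbbeaff
   8 |   1 | cadeadadecfafbfcbbeaff
   9 |  16 | cbbeaff
  10 |  10 | cfafbfcbbeaff
  11 |   6 | dadecfafbfcbbeaff
  12 |   0 | dcadeadadecfafbfcbbeaff
  13 |   3 | deadadecfafbfcbbeaff
  14 |   8 | decfafbfcbbeaff
  15 |   4 | eadadecfafbfcbbeaff
  16 |  19 | eaff
  17 |   9 | ecfafbfcbbeaff
  18 |  22 | f
  19 |  11 | fafbfcbbeaff
  20 |  13 | fbfcbbeaff
  21 |  15 | fcbbeaff
  22 |  21 | ff

SA = [5, 2, 7, 12, 20, 17, 18, 14, 1, 16, 10, 6, 0, 3, 8, 4, 19, 9, 22, 11, 13, 15, 21]
i: (SA[i-1],SA[i]) lcp shared
  1: (5,2) 2 'ad'
  2: (2,7) 3 'ade'
  3: (7,12) 1 'a'
  4: (12,20) 2 'af'
  5: (20,17) 0 ''
  6: (17,18) 1 'b'
  7: (18,14) 1 'b'
  8: (14,1) 0 ''
  9: (1,16) 1 'c'
  10: (16,10) 1 'c'
  11: (10,6) 0 ''
  12: (6,0) 1 'd'
  13: (0,3) 1 'd'
  14: (3,8) 2 'de'
  15: (8,4) 0 ''
  16: (4,19) 2 'ea'
  17: (19,9) 1 'e'
  18: (9,22) 0 ''
  19: (22,11) 1 'f'
  20: (11,13) 1 'f'
  21: (13,15) 1 'f'
  22: (15,21) 1 'f'

n(n+1)/2 = 23·24/2 = 276
Σ LCP = 0 + 2 + 3 + 1 + 2 + 0 + 1 + 1 + 0 + 1 + 1 + 0 + 1 + 1 + 2 + 0 + 2 + 1 + 0 + 1 + 1 + 1 + 1 = 23
distinct = 276 − 23 = 253

253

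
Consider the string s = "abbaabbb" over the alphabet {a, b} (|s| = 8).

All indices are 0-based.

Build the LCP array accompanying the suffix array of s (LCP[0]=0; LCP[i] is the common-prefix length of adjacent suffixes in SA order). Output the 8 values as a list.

[0, 1, 3, 0, 1, 1, 2, 2]

rank→(start, suffix):
  0 → (3, 'aabbb')
  1 → (0, 'abbaabbb')
  2 → (4, 'abbb')
  3 → (7, 'b')
  4 → (2, 'baabbb')
  5 → (6, 'bb')
  6 → (1, 'bbaabbb')
  7 → (5, 'bbb')

SA = [3, 0, 4, 7, 2, 6, 1, 5]
[i] adj suffixes → lcp
  [1] 3/0 → 1 ('a')
  [2] 0/4 → 3 ('abb')
  [3] 4/7 → 0 ('')
  [4] 7/2 → 1 ('b')
  [5] 2/6 → 1 ('b')
  [6] 6/1 → 2 ('bb')
  [7] 1/5 → 2 ('bb')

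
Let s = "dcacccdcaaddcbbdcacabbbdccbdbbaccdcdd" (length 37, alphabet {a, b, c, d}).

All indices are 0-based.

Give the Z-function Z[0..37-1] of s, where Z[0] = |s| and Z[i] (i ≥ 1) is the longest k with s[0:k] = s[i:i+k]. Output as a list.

Z[0]=37
i=1: fresh scan; Z[1]=0
i=2: fresh scan; Z[2]=0
i=3: fresh scan; Z[3]=0
i=4: fresh scan; Z[4]=0
i=5: fresh scan; Z[5]=0
i=6: fresh scan; Z[6]=3 grow→box=[6,9)
i=7: min(r-i=2, Z[1]=0)=0; Z[7]=0
i=8: min(r-i=1, Z[2]=0)=0; Z[8]=0
i=9: fresh scan; Z[9]=0
i=10: fresh scan; Z[10]=1 grow→box=[10,11)
i=11: fresh scan; Z[11]=2 grow→box=[11,13)
i=12: min(r-i=1, Z[1]=0)=0; Z[12]=0
i=13: fresh scan; Z[13]=0
i=14: fresh scan; Z[14]=0
i=15: fresh scan; Z[15]=4 grow→box=[15,19)
i=16: min(r-i=3, Z[1]=0)=0; Z[16]=0
i=17: min(r-i=2, Z[2]=0)=0; Z[17]=0
i=18: min(r-i=1, Z[3]=0)=0; Z[18]=0
i=19: fresh scan; Z[19]=0
i=20: fresh scan; Z[20]=0
i=21: fresh scan; Z[21]=0
i=22: fresh scan; Z[22]=0
i=23: fresh scan; Z[23]=2 grow→box=[23,25)
i=24: min(r-i=1, Z[1]=0)=0; Z[24]=0
i=25: fresh scan; Z[25]=0
i=26: fresh scan; Z[26]=0
i=27: fresh scan; Z[27]=1 grow→box=[27,28)
i=28: fresh scan; Z[28]=0
i=29: fresh scan; Z[29]=0
i=30: fresh scan; Z[30]=0
i=31: fresh scan; Z[31]=0
i=32: fresh scan; Z[32]=0
i=33: fresh scan; Z[33]=2 grow→box=[33,35)
i=34: min(r-i=1, Z[1]=0)=0; Z[34]=0
i=35: fresh scan; Z[35]=1 grow→box=[35,36)
i=36: fresh scan; Z[36]=1 grow→box=[36,37)

[37, 0, 0, 0, 0, 0, 3, 0, 0, 0, 1, 2, 0, 0, 0, 4, 0, 0, 0, 0, 0, 0, 0, 2, 0, 0, 0, 1, 0, 0, 0, 0, 0, 2, 0, 1, 1]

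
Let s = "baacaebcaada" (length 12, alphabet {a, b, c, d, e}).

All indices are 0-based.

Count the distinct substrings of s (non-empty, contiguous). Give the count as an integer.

69

rank | idx | suffix
   0 |  11 | a
   1 |   1 | aacaebcaada
   2 |   8 | aada
   3 |   2 | acaebcaada
   4 |   9 | ada
   5 |   4 | aebcaada
   6 |   0 | baacaebcaada
   7 |   6 | bcaada
   8 |   7 | caada
   9 |   3 | caebcaada
  10 |  10 | da
  11 |   5 | ebcaada

SA = [11, 1, 8, 2, 9, 4, 0, 6, 7, 3, 10, 5]
[i] adj suffixes → lcp
  [1] 11/1 → 1 ('a')
  [2] 1/8 → 2 ('aa')
  [3] 8/2 → 1 ('a')
  [4] 2/9 → 1 ('a')
  [5] 9/4 → 1 ('a')
  [6] 4/0 → 0 ('')
  [7] 0/6 → 1 ('b')
  [8] 6/7 → 0 ('')
  [9] 7/3 → 2 ('ca')
  [10] 3/10 → 0 ('')
  [11] 10/5 → 0 ('')

n(n+1)/2 = 12·13/2 = 78
Σ LCP = 0 + 1 + 2 + 1 + 1 + 1 + 0 + 1 + 0 + 2 + 0 + 0 = 9
distinct = 78 − 9 = 69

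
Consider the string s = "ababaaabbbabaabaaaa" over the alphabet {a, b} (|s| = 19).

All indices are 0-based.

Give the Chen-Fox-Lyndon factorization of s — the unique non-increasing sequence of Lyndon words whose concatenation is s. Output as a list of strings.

["ab", "ab", "aaabbbabaab", "a", "a", "a", "a"]

emit factor 1: 'ab' (i=0, period=2)
emit factor 2: 'ab' (i=2, period=2)
emit factor 3: 'aaabbbabaab' (i=4, period=11)
emit factor 4: 'a' (i=15, period=1)
emit factor 5: 'a' (i=16, period=1)
emit factor 6: 'a' (i=17, period=1)
emit factor 7: 'a' (i=18, period=1)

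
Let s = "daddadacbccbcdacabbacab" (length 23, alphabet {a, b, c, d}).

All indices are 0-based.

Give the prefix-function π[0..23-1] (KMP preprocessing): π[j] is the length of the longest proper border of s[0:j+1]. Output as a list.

π[0] = 0
j=1 s[j]='a': π[1]=0 (border '')
j=2 s[j]='d': π[2]=1 (border 'd')
j=3 s[j]='d': k: 1→0; π[3]=1 (border 'd')
j=4 s[j]='a': π[4]=2 (border 'da')
j=5 s[j]='d': π[5]=3 (border 'dad')
j=6 s[j]='a': k: 3→1; π[6]=2 (border 'da')
j=7 s[j]='c': k: 2→0; π[7]=0 (border '')
j=8 s[j]='b': π[8]=0 (border '')
j=9 s[j]='c': π[9]=0 (border '')
j=10 s[j]='c': π[10]=0 (border '')
j=11 s[j]='b': π[11]=0 (border '')
j=12 s[j]='c': π[12]=0 (border '')
j=13 s[j]='d': π[13]=1 (border 'd')
j=14 s[j]='a': π[14]=2 (border 'da')
j=15 s[j]='c': k: 2→0; π[15]=0 (border '')
j=16 s[j]='a': π[16]=0 (border '')
j=17 s[j]='b': π[17]=0 (border '')
j=18 s[j]='b': π[18]=0 (border '')
j=19 s[j]='a': π[19]=0 (border '')
j=20 s[j]='c': π[20]=0 (border '')
j=21 s[j]='a': π[21]=0 (border '')
j=22 s[j]='b': π[22]=0 (border '')

[0, 0, 1, 1, 2, 3, 2, 0, 0, 0, 0, 0, 0, 1, 2, 0, 0, 0, 0, 0, 0, 0, 0]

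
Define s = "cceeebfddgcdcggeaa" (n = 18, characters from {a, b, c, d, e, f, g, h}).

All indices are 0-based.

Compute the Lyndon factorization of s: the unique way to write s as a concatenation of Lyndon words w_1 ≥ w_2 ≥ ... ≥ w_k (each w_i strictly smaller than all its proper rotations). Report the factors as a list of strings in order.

emit factor 1: 'cceee' (i=0, period=5)
emit factor 2: 'bfddgcdcgge' (i=5, period=11)
emit factor 3: 'a' (i=16, period=1)
emit factor 4: 'a' (i=17, period=1)

["cceee", "bfddgcdcgge", "a", "a"]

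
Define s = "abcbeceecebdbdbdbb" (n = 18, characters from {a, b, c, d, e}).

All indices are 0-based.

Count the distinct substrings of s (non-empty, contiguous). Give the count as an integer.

145

rank→(start, suffix):
  0 → (0, 'abcbeceecebdbdbdbb')
  1 → (17, 'b')
  2 → (16, 'bb')
  3 → (1, 'bcbeceecebdbdbdbb')
  4 → (14, 'bdbb')
  5 → (12, 'bdbdbb')
  6 → (10, 'bdbdbdbb')
  7 → (3, 'beceecebdbdbdbb')
  8 → (2, 'cbeceecebdbdbdbb')
  9 → (8, 'cebdbdbdbb')
  10 → (5, 'ceecebdbdbdbb')
  11 → (15, 'dbb')
  12 → (13, 'dbdbb')
  13 → (11, 'dbdbdbb')
  14 → (9, 'ebdbdbdbb')
  15 → (7, 'ecebdbdbdbb')
  16 → (4, 'eceecebdbdbdbb')
  17 → (6, 'eecebdbdbdbb')

SA = [0, 17, 16, 1, 14, 12, 10, 3, 2, 8, 5, 15, 13, 11, 9, 7, 4, 6]
i: (SA[i-1],SA[i]) lcp shared
  1: (0,17) 0 ''
  2: (17,16) 1 'b'
  3: (16,1) 1 'b'
  4: (1,14) 1 'b'
  5: (14,12) 3 'bdb'
  6: (12,10) 5 'bdbdb'
  7: (10,3) 1 'b'
  8: (3,2) 0 ''
  9: (2,8) 1 'c'
  10: (8,5) 2 'ce'
  11: (5,15) 0 ''
  12: (15,13) 2 'db'
  13: (13,11) 4 'dbdb'
  14: (11,9) 0 ''
  15: (9,7) 1 'e'
  16: (7,4) 3 'ece'
  17: (4,6) 1 'e'

n(n+1)/2 = 18·19/2 = 171
Σ LCP = 0 + 0 + 1 + 1 + 1 + 3 + 5 + 1 + 0 + 1 + 2 + 0 + 2 + 4 + 0 + 1 + 3 + 1 = 26
distinct = 171 − 26 = 145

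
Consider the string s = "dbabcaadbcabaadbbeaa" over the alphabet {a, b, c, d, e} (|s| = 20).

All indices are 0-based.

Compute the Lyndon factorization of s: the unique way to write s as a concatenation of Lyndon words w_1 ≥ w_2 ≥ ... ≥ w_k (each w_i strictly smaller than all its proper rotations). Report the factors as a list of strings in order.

["d", "b", "abc", "aadbcab", "aadbbe", "a", "a"]

emit factor 1: 'd' (i=0, period=1)
emit factor 2: 'b' (i=1, period=1)
emit factor 3: 'abc' (i=2, period=3)
emit factor 4: 'aadbcab' (i=5, period=7)
emit factor 5: 'aadbbe' (i=12, period=6)
emit factor 6: 'a' (i=18, period=1)
emit factor 7: 'a' (i=19, period=1)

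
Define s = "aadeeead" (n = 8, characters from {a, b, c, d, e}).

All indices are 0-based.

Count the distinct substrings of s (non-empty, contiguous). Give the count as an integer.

29

sorted suffixes:
  #0 SA[0]=0  'aadeeead'
  #1 SA[1]=6  'ad'
  #2 SA[2]=1  'adeeead'
  #3 SA[3]=7  'd'
  #4 SA[4]=2  'deeead'
  #5 SA[5]=5  'ead'
  #6 SA[6]=4  'eead'
  #7 SA[7]=3  'eeead'

SA = [0, 6, 1, 7, 2, 5, 4, 3]
[i] adj suffixes → lcp
  [1] 0/6 → 1 ('a')
  [2] 6/1 → 2 ('ad')
  [3] 1/7 → 0 ('')
  [4] 7/2 → 1 ('d')
  [5] 2/5 → 0 ('')
  [6] 5/4 → 1 ('e')
  [7] 4/3 → 2 ('ee')

n(n+1)/2 = 8·9/2 = 36
Σ LCP = 0 + 1 + 2 + 0 + 1 + 0 + 1 + 2 = 7
distinct = 36 − 7 = 29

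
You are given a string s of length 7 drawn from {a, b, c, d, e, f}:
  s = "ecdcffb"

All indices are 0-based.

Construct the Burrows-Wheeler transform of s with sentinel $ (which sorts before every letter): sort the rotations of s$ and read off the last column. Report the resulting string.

bfedc$fc

rank  rotation  last
    0  $ecdcffb  b
    1  b$ecdcff  f
    2  cdcffb$e  e
    3  cffb$ecd  d
    4  dcffb$ec  c
    5  ecdcffb$  $
    6  fb$ecdcf  f
    7  ffb$ecdc  c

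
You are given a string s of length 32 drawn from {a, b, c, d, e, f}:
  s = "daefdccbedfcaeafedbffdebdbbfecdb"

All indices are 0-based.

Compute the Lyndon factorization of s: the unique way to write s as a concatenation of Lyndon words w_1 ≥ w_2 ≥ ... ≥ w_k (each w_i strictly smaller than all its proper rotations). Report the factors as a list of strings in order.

["d", "aefdccbedfc", "aeafedbffdebdbbfecdb"]

emit factor 1: 'd' (i=0, period=1)
emit factor 2: 'aefdccbedfc' (i=1, period=11)
emit factor 3: 'aeafedbffdebdbbfecdb' (i=12, period=20)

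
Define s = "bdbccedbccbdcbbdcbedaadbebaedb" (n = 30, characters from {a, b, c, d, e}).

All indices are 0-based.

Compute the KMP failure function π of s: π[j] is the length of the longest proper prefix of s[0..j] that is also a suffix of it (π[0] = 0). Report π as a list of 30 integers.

π[0] = 0
j=1 s[j]='d': π[1]=0 (border '')
j=2 s[j]='b': π[2]=1 (border 'b')
j=3 s[j]='c': k: 1→0; π[3]=0 (border '')
j=4 s[j]='c': π[4]=0 (border '')
j=5 s[j]='e': π[5]=0 (border '')
j=6 s[j]='d': π[6]=0 (border '')
j=7 s[j]='b': π[7]=1 (border 'b')
j=8 s[j]='c': k: 1→0; π[8]=0 (border '')
j=9 s[j]='c': π[9]=0 (border '')
j=10 s[j]='b': π[10]=1 (border 'b')
j=11 s[j]='d': π[11]=2 (border 'bd')
j=12 s[j]='c': k: 2→0; π[12]=0 (border '')
j=13 s[j]='b': π[13]=1 (border 'b')
j=14 s[j]='b': k: 1→0; π[14]=1 (border 'b')
j=15 s[j]='d': π[15]=2 (border 'bd')
j=16 s[j]='c': k: 2→0; π[16]=0 (border '')
j=17 s[j]='b': π[17]=1 (border 'b')
j=18 s[j]='e': k: 1→0; π[18]=0 (border '')
j=19 s[j]='d': π[19]=0 (border '')
j=20 s[j]='a': π[20]=0 (border '')
j=21 s[j]='a': π[21]=0 (border '')
j=22 s[j]='d': π[22]=0 (border '')
j=23 s[j]='b': π[23]=1 (border 'b')
j=24 s[j]='e': k: 1→0; π[24]=0 (border '')
j=25 s[j]='b': π[25]=1 (border 'b')
j=26 s[j]='a': k: 1→0; π[26]=0 (border '')
j=27 s[j]='e': π[27]=0 (border '')
j=28 s[j]='d': π[28]=0 (border '')
j=29 s[j]='b': π[29]=1 (border 'b')

[0, 0, 1, 0, 0, 0, 0, 1, 0, 0, 1, 2, 0, 1, 1, 2, 0, 1, 0, 0, 0, 0, 0, 1, 0, 1, 0, 0, 0, 1]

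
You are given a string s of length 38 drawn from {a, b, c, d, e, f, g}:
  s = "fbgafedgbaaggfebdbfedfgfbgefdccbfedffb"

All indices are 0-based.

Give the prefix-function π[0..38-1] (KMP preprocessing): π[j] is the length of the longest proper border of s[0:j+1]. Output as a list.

[0, 0, 0, 0, 1, 0, 0, 0, 0, 0, 0, 0, 0, 1, 0, 0, 0, 0, 1, 0, 0, 1, 0, 1, 2, 3, 0, 1, 0, 0, 0, 0, 1, 0, 0, 1, 1, 2]

π[0] = 0
j=1 s[j]='b': π[1]=0 (border '')
j=2 s[j]='g': π[2]=0 (border '')
j=3 s[j]='a': π[3]=0 (border '')
j=4 s[j]='f': π[4]=1 (border 'f')
j=5 s[j]='e': k: 1→0; π[5]=0 (border '')
j=6 s[j]='d': π[6]=0 (border '')
j=7 s[j]='g': π[7]=0 (border '')
j=8 s[j]='b': π[8]=0 (border '')
j=9 s[j]='a': π[9]=0 (border '')
j=10 s[j]='a': π[10]=0 (border '')
j=11 s[j]='g': π[11]=0 (border '')
j=12 s[j]='g': π[12]=0 (border '')
j=13 s[j]='f': π[13]=1 (border 'f')
j=14 s[j]='e': k: 1→0; π[14]=0 (border '')
j=15 s[j]='b': π[15]=0 (border '')
j=16 s[j]='d': π[16]=0 (border '')
j=17 s[j]='b': π[17]=0 (border '')
j=18 s[j]='f': π[18]=1 (border 'f')
j=19 s[j]='e': k: 1→0; π[19]=0 (border '')
j=20 s[j]='d': π[20]=0 (border '')
j=21 s[j]='f': π[21]=1 (border 'f')
j=22 s[j]='g': k: 1→0; π[22]=0 (border '')
j=23 s[j]='f': π[23]=1 (border 'f')
j=24 s[j]='b': π[24]=2 (border 'fb')
j=25 s[j]='g': π[25]=3 (border 'fbg')
j=26 s[j]='e': k: 3→0; π[26]=0 (border '')
j=27 s[j]='f': π[27]=1 (border 'f')
j=28 s[j]='d': k: 1→0; π[28]=0 (border '')
j=29 s[j]='c': π[29]=0 (border '')
j=30 s[j]='c': π[30]=0 (border '')
j=31 s[j]='b': π[31]=0 (border '')
j=32 s[j]='f': π[32]=1 (border 'f')
j=33 s[j]='e': k: 1→0; π[33]=0 (border '')
j=34 s[j]='d': π[34]=0 (border '')
j=35 s[j]='f': π[35]=1 (border 'f')
j=36 s[j]='f': k: 1→0; π[36]=1 (border 'f')
j=37 s[j]='b': π[37]=2 (border 'fb')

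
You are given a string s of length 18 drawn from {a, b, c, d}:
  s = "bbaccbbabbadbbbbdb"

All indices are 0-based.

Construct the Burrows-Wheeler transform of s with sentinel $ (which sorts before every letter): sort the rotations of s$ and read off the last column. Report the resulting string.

rank  rotation             last
    0  $bbaccbbabbadbbbbdb  b
    1  abbadbbbbdb$bbaccbb  b
    2  accbbabbadbbbbdb$bb  b
    3  adbbbbdb$bbaccbbabb  b
    4  b$bbaccbbabbadbbbbd  d
    5  babbadbbbbdb$bbaccb  b
    6  baccbbabbadbbbbdb$b  b
    7  badbbbbdb$bbaccbbab  b
    8  bbabbadbbbbdb$bbacc  c
    9  bbaccbbabbadbbbbdb$  $
   10  bbadbbbbdb$bbaccbba  a
   11  bbbbdb$bbaccbbabbad  d
   12  bbbdb$bbaccbbabbadb  b
   13  bbdb$bbaccbbabbadbb  b
   14  bdb$bbaccbbabbadbbb  b
   15  cbbabbadbbbbdb$bbac  c
   16  ccbbabbadbbbbdb$bba  a
   17  db$bbaccbbabbadbbbb  b
   18  dbbbbdb$bbaccbbabba  a

bbbbdbbbc$adbbbcaba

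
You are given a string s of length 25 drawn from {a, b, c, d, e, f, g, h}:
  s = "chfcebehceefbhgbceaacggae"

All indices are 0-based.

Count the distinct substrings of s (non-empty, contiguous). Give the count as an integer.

305

rank | idx | suffix
   0 |  18 | aacggae
   1 |  19 | acggae
   2 |  23 | ae
   3 |  15 | bceaacggae
   4 |   5 | behceefbhgbceaacggae
   5 |  12 | bhgbceaacggae
   6 |  16 | ceaacggae
   7 |   3 | cebehceefbhgbceaacggae
   8 |   8 | ceefbhgbceaacggae
   9 |  20 | cggae
  10 |   0 | chfcebehceefbhgbceaacggae
  11 |  24 | e
  12 |  17 | eaacggae
  13 |   4 | ebehceefbhgbceaacggae
  14 |   9 | eefbhgbceaacggae
  15 |  10 | efbhgbceaacggae
  16 |   6 | ehceefbhgbceaacggae
  17 |  11 | fbhgbceaacggae
  18 |   2 | fcebehceefbhgbceaacggae
  19 |  22 | gae
  20 |  14 | gbceaacggae
  21 |  21 | ggae
  22 |   7 | hceefbhgbceaacggae
  23 |   1 | hfcebehceefbhgbceaacggae
  24 |  13 | hgbceaacggae

SA = [18, 19, 23, 15, 5, 12, 16, 3, 8, 20, 0, 24, 17, 4, 9, 10, 6, 11, 2, 22, 14, 21, 7, 1, 13]
[i] adj suffixes → lcp
  [1] 18/19 → 1 ('a')
  [2] 19/23 → 1 ('a')
  [3] 23/15 → 0 ('')
  [4] 15/5 → 1 ('b')
  [5] 5/12 → 1 ('b')
  [6] 12/16 → 0 ('')
  [7] 16/3 → 2 ('ce')
  [8] 3/8 → 2 ('ce')
  [9] 8/20 → 1 ('c')
  [10] 20/0 → 1 ('c')
  [11] 0/24 → 0 ('')
  [12] 24/17 → 1 ('e')
  [13] 17/4 → 1 ('e')
  [14] 4/9 → 1 ('e')
  [15] 9/10 → 1 ('e')
  [16] 10/6 → 1 ('e')
  [17] 6/11 → 0 ('')
  [18] 11/2 → 1 ('f')
  [19] 2/22 → 0 ('')
  [20] 22/14 → 1 ('g')
  [21] 14/21 → 1 ('g')
  [22] 21/7 → 0 ('')
  [23] 7/1 → 1 ('h')
  [24] 1/13 → 1 ('h')

n(n+1)/2 = 25·26/2 = 325
Σ LCP = 0 + 1 + 1 + 0 + 1 + 1 + 0 + 2 + 2 + 1 + 1 + 0 + 1 + 1 + 1 + 1 + 1 + 0 + 1 + 0 + 1 + 1 + 0 + 1 + 1 = 20
distinct = 325 − 20 = 305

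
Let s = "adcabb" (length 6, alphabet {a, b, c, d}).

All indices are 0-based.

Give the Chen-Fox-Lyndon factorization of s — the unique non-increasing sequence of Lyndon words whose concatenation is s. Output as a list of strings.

emit factor 1: 'adc' (i=0, period=3)
emit factor 2: 'abb' (i=3, period=3)

["adc", "abb"]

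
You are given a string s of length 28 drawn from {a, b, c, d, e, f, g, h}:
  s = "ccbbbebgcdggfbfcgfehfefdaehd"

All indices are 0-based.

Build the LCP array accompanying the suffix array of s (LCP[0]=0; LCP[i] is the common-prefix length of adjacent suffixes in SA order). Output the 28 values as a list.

[0, 0, 2, 1, 1, 1, 0, 1, 1, 1, 0, 1, 1, 0, 1, 1, 2, 0, 1, 1, 1, 2, 0, 1, 2, 1, 0, 1]

sorted suffixes:
  #0 SA[0]=24  'aehd'
  #1 SA[1]=2  'bbbebgcdggfbfcgfehfefdaehd'
  #2 SA[2]=3  'bbebgcdggfbfcgfehfefdaehd'
  #3 SA[3]=4  'bebgcdggfbfcgfehfefdaehd'
  #4 SA[4]=13  'bfcgfehfefdaehd'
  #5 SA[5]=6  'bgcdggfbfcgfehfefdaehd'
  #6 SA[6]=1  'cbbbebgcdggfbfcgfehfefdaehd'
  #7 SA[7]=0  'ccbbbebgcdggfbfcgfehfefdaehd'
  #8 SA[8]=8  'cdggfbfcgfehfefdaehd'
  #9 SA[9]=15  'cgfehfefdaehd'
  #10 SA[10]=27  'd'
  #11 SA[11]=23  'daehd'
  #12 SA[12]=9  'dggfbfcgfehfefdaehd'
  #13 SA[13]=5  'ebgcdggfbfcgfehfefdaehd'
  #14 SA[14]=21  'efdaehd'
  #15 SA[15]=25  'ehd'
  #16 SA[16]=18  'ehfefdaehd'
  #17 SA[17]=12  'fbfcgfehfefdaehd'
  #18 SA[18]=14  'fcgfehfefdaehd'
  #19 SA[19]=22  'fdaehd'
  #20 SA[20]=20  'fefdaehd'
  #21 SA[21]=17  'fehfefdaehd'
  #22 SA[22]=7  'gcdggfbfcgfehfefdaehd'
  #23 SA[23]=11  'gfbfcgfehfefdaehd'
  #24 SA[24]=16  'gfehfefdaehd'
  #25 SA[25]=10  'ggfbfcgfehfefdaehd'
  #26 SA[26]=26  'hd'
  #27 SA[27]=19  'hfefdaehd'

SA = [24, 2, 3, 4, 13, 6, 1, 0, 8, 15, 27, 23, 9, 5, 21, 25, 18, 12, 14, 22, 20, 17, 7, 11, 16, 10, 26, 19]
i: (SA[i-1],SA[i]) lcp shared
  1: (24,2) 0 ''
  2: (2,3) 2 'bb'
  3: (3,4) 1 'b'
  4: (4,13) 1 'b'
  5: (13,6) 1 'b'
  6: (6,1) 0 ''
  7: (1,0) 1 'c'
  8: (0,8) 1 'c'
  9: (8,15) 1 'c'
  10: (15,27) 0 ''
  11: (27,23) 1 'd'
  12: (23,9) 1 'd'
  13: (9,5) 0 ''
  14: (5,21) 1 'e'
  15: (21,25) 1 'e'
  16: (25,18) 2 'eh'
  17: (18,12) 0 ''
  18: (12,14) 1 'f'
  19: (14,22) 1 'f'
  20: (22,20) 1 'f'
  21: (20,17) 2 'fe'
  22: (17,7) 0 ''
  23: (7,11) 1 'g'
  24: (11,16) 2 'gf'
  25: (16,10) 1 'g'
  26: (10,26) 0 ''
  27: (26,19) 1 'h'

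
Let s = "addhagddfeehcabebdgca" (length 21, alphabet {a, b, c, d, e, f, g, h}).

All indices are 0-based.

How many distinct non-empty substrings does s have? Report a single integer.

sorted suffixes:
  #0 SA[0]=20  'a'
  #1 SA[1]=13  'abebdgca'
  #2 SA[2]=0  'addhagddfeehcabebdgca'
  #3 SA[3]=4  'agddfeehcabebdgca'
  #4 SA[4]=16  'bdgca'
  #5 SA[5]=14  'bebdgca'
  #6 SA[6]=19  'ca'
  #7 SA[7]=12  'cabebdgca'
  #8 SA[8]=6  'ddfeehcabebdgca'
  #9 SA[9]=1  'ddhagddfeehcabebdgca'
  #10 SA[10]=7  'dfeehcabebdgca'
  #11 SA[11]=17  'dgca'
  #12 SA[12]=2  'dhagddfeehcabebdgca'
  #13 SA[13]=15  'ebdgca'
  #14 SA[14]=9  'eehcabebdgca'
  #15 SA[15]=10  'ehcabebdgca'
  #16 SA[16]=8  'feehcabebdgca'
  #17 SA[17]=18  'gca'
  #18 SA[18]=5  'gddfeehcabebdgca'
  #19 SA[19]=3  'hagddfeehcabebdgca'
  #20 SA[20]=11  'hcabebdgca'

SA = [20, 13, 0, 4, 16, 14, 19, 12, 6, 1, 7, 17, 2, 15, 9, 10, 8, 18, 5, 3, 11]
i: (SA[i-1],SA[i]) lcp shared
  1: (20,13) 1 'a'
  2: (13,0) 1 'a'
  3: (0,4) 1 'a'
  4: (4,16) 0 ''
  5: (16,14) 1 'b'
  6: (14,19) 0 ''
  7: (19,12) 2 'ca'
  8: (12,6) 0 ''
  9: (6,1) 2 'dd'
  10: (1,7) 1 'd'
  11: (7,17) 1 'd'
  12: (17,2) 1 'd'
  13: (2,15) 0 ''
  14: (15,9) 1 'e'
  15: (9,10) 1 'e'
  16: (10,8) 0 ''
  17: (8,18) 0 ''
  18: (18,5) 1 'g'
  19: (5,3) 0 ''
  20: (3,11) 1 'h'

n(n+1)/2 = 21·22/2 = 231
Σ LCP = 0 + 1 + 1 + 1 + 0 + 1 + 0 + 2 + 0 + 2 + 1 + 1 + 1 + 0 + 1 + 1 + 0 + 0 + 1 + 0 + 1 = 15
distinct = 231 − 15 = 216

216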